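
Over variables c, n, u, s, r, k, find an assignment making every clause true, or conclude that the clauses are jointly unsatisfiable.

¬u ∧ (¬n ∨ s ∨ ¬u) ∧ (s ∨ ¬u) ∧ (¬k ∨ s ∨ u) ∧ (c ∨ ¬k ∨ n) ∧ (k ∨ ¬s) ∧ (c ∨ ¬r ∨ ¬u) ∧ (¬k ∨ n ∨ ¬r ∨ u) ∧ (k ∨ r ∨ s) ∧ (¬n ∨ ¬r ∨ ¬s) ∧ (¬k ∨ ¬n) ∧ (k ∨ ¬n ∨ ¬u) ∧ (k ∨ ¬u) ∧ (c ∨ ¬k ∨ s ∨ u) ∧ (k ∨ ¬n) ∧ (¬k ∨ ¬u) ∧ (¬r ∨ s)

Unit clause (¬u) forces u = False.
Set c = True.
Try n = True:
  (¬k ∨ ¬n) forces k = False.
  clause (k ∨ ¬n) is falsified — backtrack.
So n = False.
Set s = True.
  then (k ∨ ¬s) forces k = True.
  then (¬k ∨ n ∨ ¬r ∨ u) forces r = False.
All clauses satisfied.

c = True, n = False, u = False, s = True, r = False, k = True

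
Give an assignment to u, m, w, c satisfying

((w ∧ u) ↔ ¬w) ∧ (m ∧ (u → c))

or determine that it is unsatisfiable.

u: False, m: True, w: True, c: True

  (w ∧ u) ↔ ¬w = True
    w ∧ u = False
    ¬w = False
  m ∧ (u → c) = True
    u → c = True
Both conjuncts True, so the formula holds.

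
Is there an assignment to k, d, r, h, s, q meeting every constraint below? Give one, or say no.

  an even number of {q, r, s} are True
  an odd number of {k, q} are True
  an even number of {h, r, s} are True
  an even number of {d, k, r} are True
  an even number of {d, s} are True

Unsatisfiable

Adding constraints 1, 2, 4, 5 mod 2: every variable appears an even number of times on the left, so the left side is 0.
But the right sides sum to 1 (mod 2). 0 ≠ 1 — the system is inconsistent.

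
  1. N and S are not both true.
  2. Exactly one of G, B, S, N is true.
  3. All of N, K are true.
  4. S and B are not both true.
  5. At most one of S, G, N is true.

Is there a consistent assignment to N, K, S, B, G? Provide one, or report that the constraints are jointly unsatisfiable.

N: True, K: True, S: False, B: False, G: False

  (1) N=T, S=F — not both ✓
  (2) {G, B, S, N}: 1 true — exactly one ✓
  (3) {N, K}: all 2 true ✓
  (4) S=F, B=F — not both ✓
  (5) {S, G, N}: 1 true — at most one ✓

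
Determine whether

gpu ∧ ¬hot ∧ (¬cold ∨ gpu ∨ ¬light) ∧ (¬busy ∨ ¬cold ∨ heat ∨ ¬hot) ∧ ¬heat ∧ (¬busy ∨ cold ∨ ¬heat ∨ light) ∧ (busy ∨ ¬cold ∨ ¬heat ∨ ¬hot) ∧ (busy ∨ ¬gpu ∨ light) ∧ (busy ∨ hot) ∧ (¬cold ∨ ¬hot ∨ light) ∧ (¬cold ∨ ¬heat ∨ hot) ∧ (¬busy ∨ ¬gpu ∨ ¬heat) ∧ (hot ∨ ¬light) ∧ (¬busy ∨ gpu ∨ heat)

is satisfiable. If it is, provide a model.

hot = False, cold = False, light = False, busy = True, gpu = True, heat = False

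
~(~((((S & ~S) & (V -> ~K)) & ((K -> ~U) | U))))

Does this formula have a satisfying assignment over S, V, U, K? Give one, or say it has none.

Case S = True: the formula becomes ~(~False) = False.
Case S = False: the formula becomes ~(~False) = False.
Both cases fail — unsatisfiable.

Unsatisfiable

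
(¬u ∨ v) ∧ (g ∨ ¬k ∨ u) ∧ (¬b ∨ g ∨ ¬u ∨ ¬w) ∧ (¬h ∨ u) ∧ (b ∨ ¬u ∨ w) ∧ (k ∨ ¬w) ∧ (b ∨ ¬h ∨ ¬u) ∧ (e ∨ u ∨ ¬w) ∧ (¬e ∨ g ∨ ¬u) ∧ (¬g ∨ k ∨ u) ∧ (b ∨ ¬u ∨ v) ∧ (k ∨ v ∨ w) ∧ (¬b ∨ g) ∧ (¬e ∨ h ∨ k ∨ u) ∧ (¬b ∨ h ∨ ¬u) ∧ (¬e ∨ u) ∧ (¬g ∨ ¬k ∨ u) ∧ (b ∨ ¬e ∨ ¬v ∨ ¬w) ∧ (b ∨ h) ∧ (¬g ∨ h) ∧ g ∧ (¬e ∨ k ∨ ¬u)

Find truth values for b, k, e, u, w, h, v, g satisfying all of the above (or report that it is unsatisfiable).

b = True, k = True, e = True, u = True, w = False, h = True, v = True, g = True

Unit clause (g) forces g = True.
In (¬g ∨ h) only h is left, so h = True.
In (¬h ∨ u) only u is left, so u = True.
In (b ∨ ¬h ∨ ¬u) only b is left, so b = True.
In (¬u ∨ v) only v is left, so v = True.
Set k = True.
Set e = True.
Set w = False.
All clauses satisfied.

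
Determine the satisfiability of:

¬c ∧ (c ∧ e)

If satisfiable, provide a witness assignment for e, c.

Unsatisfiable

Case c = True: the conjunct ¬c is False.
Case c = False: the conjunct c is False.
Both cases fail — unsatisfiable.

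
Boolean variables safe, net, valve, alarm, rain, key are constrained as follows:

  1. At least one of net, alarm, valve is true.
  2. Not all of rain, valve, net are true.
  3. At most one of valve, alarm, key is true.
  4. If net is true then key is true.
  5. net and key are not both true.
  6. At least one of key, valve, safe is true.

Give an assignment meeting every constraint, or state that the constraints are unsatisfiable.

safe = False, net = False, valve = True, alarm = False, rain = False, key = False

  (1) {net, alarm, valve}: 1 true — at least one ✓
  (2) {rain, valve, net}: 1/3 true — not all ✓
  (3) {valve, alarm, key}: 1 true — at most one ✓
  (4) net=F ⇒ key: vacuous ✓
  (5) net=F, key=F — not both ✓
  (6) {key, valve, safe}: 1 true — at least one ✓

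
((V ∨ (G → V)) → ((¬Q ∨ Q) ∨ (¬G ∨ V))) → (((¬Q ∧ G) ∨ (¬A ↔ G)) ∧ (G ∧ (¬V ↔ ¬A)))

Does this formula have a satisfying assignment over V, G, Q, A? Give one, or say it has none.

V = False, G = True, Q = False, A = False

  ((V ∨ (G → V)) → ((¬Q ∨ Q) ∨ (¬G ∨ V))) → (((¬Q ∧ G) ∨ (¬A ↔ G)) ∧ (G ∧ (¬V ↔ ¬A))) = True
    (V ∨ (G → V)) → ((¬Q ∨ Q) ∨ (¬G ∨ V)) = True
      V ∨ (G → V) = False
        G → V = False
      (¬Q ∨ Q) ∨ (¬G ∨ V) = True
        ¬Q ∨ Q = True
          ¬Q = True
        ¬G ∨ V = False
          ¬G = False
    ((¬Q ∧ G) ∨ (¬A ↔ G)) ∧ (G ∧ (¬V ↔ ¬A)) = True
      (¬Q ∧ G) ∨ (¬A ↔ G) = True
        ¬Q ∧ G = True
          ¬Q = True
        ¬A ↔ G = True
          ¬A = True
      G ∧ (¬V ↔ ¬A) = True
        ¬V ↔ ¬A = True
          ¬V = True
          ¬A = True
The formula evaluates to True.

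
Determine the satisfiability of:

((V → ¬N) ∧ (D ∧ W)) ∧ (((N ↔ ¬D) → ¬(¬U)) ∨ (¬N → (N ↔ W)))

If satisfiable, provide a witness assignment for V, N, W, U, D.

V: True, N: False, W: True, U: True, D: True

  (V → ¬N) ∧ (D ∧ W) = True
    V → ¬N = True
      ¬N = True
    D ∧ W = True
  ((N ↔ ¬D) → ¬(¬U)) ∨ (¬N → (N ↔ W)) = True
    (N ↔ ¬D) → ¬(¬U) = True
      N ↔ ¬D = True
        ¬D = False
      ¬(¬U) = True
        ¬U = False
    ¬N → (N ↔ W) = False
      ¬N = True
      N ↔ W = False
Both conjuncts True, so the formula holds.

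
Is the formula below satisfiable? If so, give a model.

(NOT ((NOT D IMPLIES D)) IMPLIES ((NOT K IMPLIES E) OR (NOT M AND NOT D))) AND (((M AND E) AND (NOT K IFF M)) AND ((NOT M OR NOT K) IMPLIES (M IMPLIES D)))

D = True, E = True, M = True, K = False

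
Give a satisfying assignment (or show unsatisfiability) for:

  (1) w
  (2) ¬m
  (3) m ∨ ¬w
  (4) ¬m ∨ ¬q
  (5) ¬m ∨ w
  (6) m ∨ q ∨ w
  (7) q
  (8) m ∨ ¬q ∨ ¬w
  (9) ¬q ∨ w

Case w = True:
  (¬m) forces m = False.
  Clause (m ∨ ¬w) is falsified — contradiction.
Case w = False:
  Clause (w) is falsified — contradiction.
Both cases fail, so the formula is unsatisfiable.

The formula is unsatisfiable.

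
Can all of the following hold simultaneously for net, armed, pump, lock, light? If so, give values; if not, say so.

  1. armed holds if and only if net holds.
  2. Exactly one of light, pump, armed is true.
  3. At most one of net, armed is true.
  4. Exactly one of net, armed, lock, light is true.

net=F; armed=F; pump=F; lock=F; light=T

  (1) armed=F, net=F — same ✓
  (2) {light, pump, armed}: 1 true — exactly one ✓
  (3) {net, armed}: 0 true — at most one ✓
  (4) {net, armed, lock, light}: 1 true — exactly one ✓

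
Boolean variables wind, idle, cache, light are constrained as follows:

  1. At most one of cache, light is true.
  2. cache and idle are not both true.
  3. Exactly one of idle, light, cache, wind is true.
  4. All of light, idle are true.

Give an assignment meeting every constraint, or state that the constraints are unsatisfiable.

Case idle = True:
  (2) with idle=T forces cache = False.
  (3) with idle=T forces light = False.
  Constraint (4) is violated (light=F) — contradiction.
Case idle = False:
  Constraint (4) is violated (idle=F) — contradiction.
Both cases fail — unsatisfiable.

Unsatisfiable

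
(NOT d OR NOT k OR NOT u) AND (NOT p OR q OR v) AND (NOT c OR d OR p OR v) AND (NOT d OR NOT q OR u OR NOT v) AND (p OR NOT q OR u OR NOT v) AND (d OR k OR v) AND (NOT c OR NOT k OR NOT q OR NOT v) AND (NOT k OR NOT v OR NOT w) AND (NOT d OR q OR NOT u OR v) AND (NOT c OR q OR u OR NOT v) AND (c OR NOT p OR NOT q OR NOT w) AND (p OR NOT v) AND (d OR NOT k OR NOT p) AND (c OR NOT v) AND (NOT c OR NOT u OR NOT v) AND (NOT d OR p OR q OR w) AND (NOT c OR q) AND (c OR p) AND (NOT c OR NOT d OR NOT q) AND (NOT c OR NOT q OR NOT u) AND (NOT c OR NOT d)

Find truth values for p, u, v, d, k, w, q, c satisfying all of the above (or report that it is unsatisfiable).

p=T, u=T, v=F, d=T, k=F, w=F, q=T, c=F

Try p = False:
  (p OR NOT v) forces v = False.
  (c OR p) forces c = True.
  (NOT c OR d OR p OR v) forces d = True.
  clause (NOT c OR NOT d) is falsified — backtrack.
So p = True.
Set u = True.
Set v = False.
  then (NOT p OR q OR v) forces q = True.
  then (NOT c OR NOT q OR NOT u) forces c = False.
  then (c OR NOT p OR NOT q OR NOT w) forces w = False.
Set d = True.
  then (NOT d OR NOT k OR NOT u) forces k = False.
All clauses satisfied.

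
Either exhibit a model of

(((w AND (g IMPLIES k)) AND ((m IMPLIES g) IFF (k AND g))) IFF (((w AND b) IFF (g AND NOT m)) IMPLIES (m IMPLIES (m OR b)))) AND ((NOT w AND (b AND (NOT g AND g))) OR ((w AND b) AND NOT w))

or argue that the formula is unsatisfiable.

UNSATISFIABLE

The conjunct (NOT w AND (b AND (NOT g AND g))) OR ((w AND b) AND NOT w) is unsatisfiable on its own:
  g=F, b=F, w=F: evaluates to False.
  g=F, b=F, w=T: evaluates to False.
  g=F, b=T, w=F: evaluates to False.
  g=F, b=T, w=T: evaluates to False.
  g=T, b=F, w=F: evaluates to False.
  g=T, b=F, w=T: evaluates to False.
  g=T, b=T, w=F: evaluates to False.
  g=T, b=T, w=T: evaluates to False.
So the whole conjunction is unsatisfiable.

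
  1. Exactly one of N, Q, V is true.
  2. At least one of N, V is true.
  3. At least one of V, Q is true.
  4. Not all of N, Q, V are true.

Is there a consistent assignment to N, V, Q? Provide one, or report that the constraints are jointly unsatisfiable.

N = False; V = True; Q = False

  (1) {N, Q, V}: 1 true — exactly one ✓
  (2) {N, V}: 1 true — at least one ✓
  (3) {V, Q}: 1 true — at least one ✓
  (4) {N, Q, V}: 1/3 true — not all ✓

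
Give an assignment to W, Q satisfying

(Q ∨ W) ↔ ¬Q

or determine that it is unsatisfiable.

W=T, Q=F

  (Q ∨ W) ↔ ¬Q = True
    Q ∨ W = True
    ¬Q = True
The formula evaluates to True.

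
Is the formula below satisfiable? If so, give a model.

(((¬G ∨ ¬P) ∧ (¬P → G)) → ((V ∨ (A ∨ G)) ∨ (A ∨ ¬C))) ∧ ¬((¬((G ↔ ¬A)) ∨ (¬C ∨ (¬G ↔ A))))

The conjunct ¬((¬((G ↔ ¬A)) ∨ (¬C ∨ (¬G ↔ A)))) is unsatisfiable on its own:
  A=F, C=F, G=F: evaluates to False.
  A=F, C=F, G=T: evaluates to False.
  A=F, C=T, G=F: evaluates to False.
  A=F, C=T, G=T: evaluates to False.
  A=T, C=F, G=F: evaluates to False.
  A=T, C=F, G=T: evaluates to False.
  A=T, C=T, G=F: evaluates to False.
  A=T, C=T, G=T: evaluates to False.
So the whole conjunction is unsatisfiable.

Unsatisfiable — no assignment works.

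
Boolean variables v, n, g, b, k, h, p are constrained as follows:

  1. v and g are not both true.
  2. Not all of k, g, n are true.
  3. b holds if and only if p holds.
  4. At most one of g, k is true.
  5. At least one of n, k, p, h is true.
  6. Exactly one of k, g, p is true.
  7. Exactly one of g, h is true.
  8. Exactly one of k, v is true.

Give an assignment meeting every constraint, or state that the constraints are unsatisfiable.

v = False, n = False, g = False, b = False, k = True, h = True, p = False

  (1) v=F, g=F — not both ✓
  (2) {k, g, n}: 1/3 true — not all ✓
  (3) b=F, p=F — same ✓
  (4) {g, k}: 1 true — at most one ✓
  (5) {n, k, p, h}: 2 true — at least one ✓
  (6) {k, g, p}: 1 true — exactly one ✓
  (7) {g, h}: 1 true — exactly one ✓
  (8) {k, v}: 1 true — exactly one ✓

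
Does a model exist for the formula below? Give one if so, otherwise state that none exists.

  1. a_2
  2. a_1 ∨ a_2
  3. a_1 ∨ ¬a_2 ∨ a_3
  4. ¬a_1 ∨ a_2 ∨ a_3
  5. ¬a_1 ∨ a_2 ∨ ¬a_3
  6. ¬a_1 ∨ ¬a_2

a_1 = False, a_2 = True, a_3 = True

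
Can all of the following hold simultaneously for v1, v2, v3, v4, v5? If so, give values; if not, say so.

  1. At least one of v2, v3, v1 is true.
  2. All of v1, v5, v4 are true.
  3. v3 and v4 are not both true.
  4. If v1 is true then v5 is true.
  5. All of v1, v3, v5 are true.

Case v3 = True:
  (2) forces v1 = True.
  (2) forces v5 = True.
  (2) forces v4 = True.
  Constraint (3) is violated (v3=T, v4=T) — contradiction.
Case v3 = False:
  Constraint (5) is violated (v3=F) — contradiction.
Both cases fail — unsatisfiable.

No satisfying assignment exists.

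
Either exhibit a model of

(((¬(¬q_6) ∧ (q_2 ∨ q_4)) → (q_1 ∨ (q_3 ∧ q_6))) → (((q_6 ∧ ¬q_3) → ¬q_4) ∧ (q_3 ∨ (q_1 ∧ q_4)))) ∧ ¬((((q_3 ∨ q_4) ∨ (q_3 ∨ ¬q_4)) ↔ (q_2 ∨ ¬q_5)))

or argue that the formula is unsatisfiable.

q_1 = False, q_2 = False, q_3 = True, q_4 = False, q_5 = True, q_6 = False

  ((¬(¬q_6) ∧ (q_2 ∨ q_4)) → (q_1 ∨ (q_3 ∧ q_6))) → (((q_6 ∧ ¬q_3) → ¬q_4) ∧ (q_3 ∨ (q_1 ∧ q_4))) = True
    (¬(¬q_6) ∧ (q_2 ∨ q_4)) → (q_1 ∨ (q_3 ∧ q_6)) = True
      ¬(¬q_6) ∧ (q_2 ∨ q_4) = False
        ¬(¬q_6) = False
          ¬q_6 = True
        q_2 ∨ q_4 = False
      q_1 ∨ (q_3 ∧ q_6) = False
        q_3 ∧ q_6 = False
    ((q_6 ∧ ¬q_3) → ¬q_4) ∧ (q_3 ∨ (q_1 ∧ q_4)) = True
      (q_6 ∧ ¬q_3) → ¬q_4 = True
        q_6 ∧ ¬q_3 = False
          ¬q_3 = False
        ¬q_4 = True
      q_3 ∨ (q_1 ∧ q_4) = True
        q_1 ∧ q_4 = False
  ¬((((q_3 ∨ q_4) ∨ (q_3 ∨ ¬q_4)) ↔ (q_2 ∨ ¬q_5))) = True
    ((q_3 ∨ q_4) ∨ (q_3 ∨ ¬q_4)) ↔ (q_2 ∨ ¬q_5) = False
      (q_3 ∨ q_4) ∨ (q_3 ∨ ¬q_4) = True
        q_3 ∨ q_4 = True
        q_3 ∨ ¬q_4 = True
          ¬q_4 = True
      q_2 ∨ ¬q_5 = False
        ¬q_5 = False
Both conjuncts True, so the formula holds.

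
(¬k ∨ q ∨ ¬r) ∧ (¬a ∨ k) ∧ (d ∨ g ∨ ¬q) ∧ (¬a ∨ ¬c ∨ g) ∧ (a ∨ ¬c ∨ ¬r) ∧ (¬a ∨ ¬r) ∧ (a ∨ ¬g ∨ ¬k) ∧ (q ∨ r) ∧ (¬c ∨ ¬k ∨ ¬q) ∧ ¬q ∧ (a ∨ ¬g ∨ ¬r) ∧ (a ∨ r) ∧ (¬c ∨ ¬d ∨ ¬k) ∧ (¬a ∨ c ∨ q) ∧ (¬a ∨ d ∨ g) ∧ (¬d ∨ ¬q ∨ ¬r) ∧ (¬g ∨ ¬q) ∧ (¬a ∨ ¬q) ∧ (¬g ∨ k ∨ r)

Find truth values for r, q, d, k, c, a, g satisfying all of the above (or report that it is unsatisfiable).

r = True, q = False, d = False, k = False, c = False, a = False, g = False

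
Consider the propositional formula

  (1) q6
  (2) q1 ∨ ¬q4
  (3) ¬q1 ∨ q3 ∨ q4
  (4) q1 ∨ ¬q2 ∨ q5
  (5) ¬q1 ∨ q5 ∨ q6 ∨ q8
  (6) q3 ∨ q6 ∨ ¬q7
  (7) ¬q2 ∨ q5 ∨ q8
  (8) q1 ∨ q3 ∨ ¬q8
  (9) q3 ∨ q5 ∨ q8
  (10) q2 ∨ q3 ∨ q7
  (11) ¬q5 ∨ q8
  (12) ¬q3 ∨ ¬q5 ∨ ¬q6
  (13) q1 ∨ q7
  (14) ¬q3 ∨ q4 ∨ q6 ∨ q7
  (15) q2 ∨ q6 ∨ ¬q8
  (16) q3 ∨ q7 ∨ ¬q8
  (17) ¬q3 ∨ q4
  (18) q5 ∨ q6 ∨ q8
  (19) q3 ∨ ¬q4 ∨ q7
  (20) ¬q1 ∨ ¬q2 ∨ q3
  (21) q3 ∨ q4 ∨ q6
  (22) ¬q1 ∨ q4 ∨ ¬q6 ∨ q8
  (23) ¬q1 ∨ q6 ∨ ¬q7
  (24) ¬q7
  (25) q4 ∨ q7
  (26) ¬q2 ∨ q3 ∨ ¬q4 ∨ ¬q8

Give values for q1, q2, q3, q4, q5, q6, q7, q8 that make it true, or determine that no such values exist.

Unit clause (q6) forces q6 = True.
Unit clause (¬q7) forces q7 = False.
In (q4 ∨ q7) only q4 is left, so q4 = True.
In (q1 ∨ ¬q4) only q1 is left, so q1 = True.
In (q3 ∨ ¬q4 ∨ q7) only q3 is left, so q3 = True.
In (¬q3 ∨ ¬q5 ∨ ¬q6) only ¬q5 is left, so q5 = False.
Set q2 = False.
Set q8 = False.
All clauses satisfied.

q1 = True, q2 = False, q3 = True, q4 = True, q5 = False, q6 = True, q7 = False, q8 = False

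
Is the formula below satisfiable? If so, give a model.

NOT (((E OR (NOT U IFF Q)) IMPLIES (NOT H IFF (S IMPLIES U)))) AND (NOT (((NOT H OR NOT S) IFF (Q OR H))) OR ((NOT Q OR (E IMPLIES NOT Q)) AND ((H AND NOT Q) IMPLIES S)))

S: False, H: True, Q: True, E: False, U: False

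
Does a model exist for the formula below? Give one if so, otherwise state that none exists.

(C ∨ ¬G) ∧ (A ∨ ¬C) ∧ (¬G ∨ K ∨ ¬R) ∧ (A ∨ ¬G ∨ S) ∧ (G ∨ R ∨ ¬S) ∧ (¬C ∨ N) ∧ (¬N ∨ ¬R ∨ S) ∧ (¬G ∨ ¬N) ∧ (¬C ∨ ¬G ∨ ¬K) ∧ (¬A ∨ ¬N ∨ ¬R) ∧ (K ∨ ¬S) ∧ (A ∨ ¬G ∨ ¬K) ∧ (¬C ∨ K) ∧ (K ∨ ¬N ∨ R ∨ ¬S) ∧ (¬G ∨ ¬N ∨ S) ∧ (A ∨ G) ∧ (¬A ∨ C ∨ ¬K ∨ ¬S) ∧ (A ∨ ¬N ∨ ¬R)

S=F, N=T, G=F, R=F, A=T, C=F, K=F

Set S = False.
Set N = True.
  then (¬N ∨ ¬R ∨ S) forces R = False.
  then (¬G ∨ ¬N) forces G = False.
  then (A ∨ G) forces A = True.
Set C = False.
Set K = False.
All clauses satisfied.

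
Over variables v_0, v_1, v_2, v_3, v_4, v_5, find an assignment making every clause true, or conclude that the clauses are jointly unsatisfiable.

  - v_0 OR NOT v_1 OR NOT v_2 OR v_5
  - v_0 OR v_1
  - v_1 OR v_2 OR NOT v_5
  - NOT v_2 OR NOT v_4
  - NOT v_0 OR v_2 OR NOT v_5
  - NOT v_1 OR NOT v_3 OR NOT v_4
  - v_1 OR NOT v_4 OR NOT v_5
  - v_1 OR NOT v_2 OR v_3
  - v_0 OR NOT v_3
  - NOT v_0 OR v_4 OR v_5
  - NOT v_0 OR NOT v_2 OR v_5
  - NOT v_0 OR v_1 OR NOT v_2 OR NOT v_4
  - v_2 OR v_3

v_0 = True, v_1 = True, v_2 = True, v_3 = True, v_4 = False, v_5 = True

Set v_0 = True.
Set v_1 = True.
Try v_2 = False:
  (NOT v_0 OR v_2 OR NOT v_5) forces v_5 = False.
  (NOT v_0 OR v_4 OR v_5) forces v_4 = True.
  (NOT v_1 OR NOT v_3 OR NOT v_4) forces v_3 = False.
  clause (v_2 OR v_3) is falsified — backtrack.
So v_2 = True.
  then (NOT v_2 OR NOT v_4) forces v_4 = False.
  then (NOT v_0 OR v_4 OR v_5) forces v_5 = True.
Set v_3 = True.
All clauses satisfied.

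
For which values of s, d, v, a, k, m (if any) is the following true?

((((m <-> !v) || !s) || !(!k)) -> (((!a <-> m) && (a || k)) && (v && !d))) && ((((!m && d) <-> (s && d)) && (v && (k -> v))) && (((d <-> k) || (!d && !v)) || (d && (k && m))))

s = True, d = False, v = True, a = True, k = False, m = True

  (((m <-> !v) || !s) || !(!k)) -> (((!a <-> m) && (a || k)) && (v && !d)) = True
    ((m <-> !v) || !s) || !(!k) = False
      (m <-> !v) || !s = False
        m <-> !v = False
          !v = False
        !s = False
      !(!k) = False
        !k = True
    ((!a <-> m) && (a || k)) && (v && !d) = False
      (!a <-> m) && (a || k) = False
        !a <-> m = False
          !a = False
        a || k = True
      v && !d = True
        !d = True
  (((!m && d) <-> (s && d)) && (v && (k -> v))) && (((d <-> k) || (!d && !v)) || (d && (k && m))) = True
    ((!m && d) <-> (s && d)) && (v && (k -> v)) = True
      (!m && d) <-> (s && d) = True
        !m && d = False
          !m = False
        s && d = False
      v && (k -> v) = True
        k -> v = True
    ((d <-> k) || (!d && !v)) || (d && (k && m)) = True
      (d <-> k) || (!d && !v) = True
        d <-> k = True
        !d && !v = False
          !d = True
          !v = False
      d && (k && m) = False
        k && m = False
Both conjuncts True, so the formula holds.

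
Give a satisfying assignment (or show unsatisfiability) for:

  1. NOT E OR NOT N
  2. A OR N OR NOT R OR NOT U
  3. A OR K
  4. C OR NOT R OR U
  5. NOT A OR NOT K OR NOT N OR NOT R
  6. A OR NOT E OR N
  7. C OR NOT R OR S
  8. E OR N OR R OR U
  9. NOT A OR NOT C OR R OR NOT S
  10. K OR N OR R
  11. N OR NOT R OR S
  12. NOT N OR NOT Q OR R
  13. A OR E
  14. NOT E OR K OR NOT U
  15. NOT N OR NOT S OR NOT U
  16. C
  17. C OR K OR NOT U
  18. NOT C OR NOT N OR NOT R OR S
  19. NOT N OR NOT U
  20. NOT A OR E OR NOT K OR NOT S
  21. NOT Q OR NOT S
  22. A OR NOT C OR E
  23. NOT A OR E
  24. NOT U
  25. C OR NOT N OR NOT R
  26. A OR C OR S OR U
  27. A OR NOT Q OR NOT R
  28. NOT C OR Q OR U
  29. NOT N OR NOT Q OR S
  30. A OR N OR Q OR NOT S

Q=T, R=F, E=T, K=T, A=T, S=F, U=F, N=F, C=T

Unit clause (C) forces C = True.
Unit clause (NOT U) forces U = False.
In (NOT C OR Q OR U) only Q is left, so Q = True.
In (NOT Q OR NOT S) only NOT S is left, so S = False.
In (NOT N OR NOT Q OR S) only NOT N is left, so N = False.
In (N OR NOT R OR S) only NOT R is left, so R = False.
In (E OR N OR R OR U) only E is left, so E = True.
In (K OR N OR R) only K is left, so K = True.
In (A OR NOT E OR N) only A is left, so A = True.
All clauses satisfied.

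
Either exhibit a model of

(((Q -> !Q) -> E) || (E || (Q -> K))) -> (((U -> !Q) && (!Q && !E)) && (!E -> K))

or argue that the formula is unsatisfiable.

K: True, E: False, U: False, Q: False

  (((Q -> !Q) -> E) || (E || (Q -> K))) -> (((U -> !Q) && (!Q && !E)) && (!E -> K)) = True
    ((Q -> !Q) -> E) || (E || (Q -> K)) = True
      (Q -> !Q) -> E = False
        Q -> !Q = True
          !Q = True
      E || (Q -> K) = True
        Q -> K = True
    ((U -> !Q) && (!Q && !E)) && (!E -> K) = True
      (U -> !Q) && (!Q && !E) = True
        U -> !Q = True
          !Q = True
        !Q && !E = True
          !Q = True
          !E = True
      !E -> K = True
        !E = True
The formula evaluates to True.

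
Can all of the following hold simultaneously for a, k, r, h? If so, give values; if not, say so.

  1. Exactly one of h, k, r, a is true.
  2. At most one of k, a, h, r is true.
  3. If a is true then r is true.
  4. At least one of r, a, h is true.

a=F; k=F; r=T; h=F

  (1) {h, k, r, a}: 1 true — exactly one ✓
  (2) {k, a, h, r}: 1 true — at most one ✓
  (3) a=F ⇒ r: vacuous ✓
  (4) {r, a, h}: 1 true — at least one ✓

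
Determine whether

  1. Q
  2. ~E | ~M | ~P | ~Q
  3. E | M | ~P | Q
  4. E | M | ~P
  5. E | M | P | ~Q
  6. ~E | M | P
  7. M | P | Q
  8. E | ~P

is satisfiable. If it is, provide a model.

Q: True; P: True; E: True; M: False

Unit clause (Q) forces Q = True.
Set P = True.
  then (E | ~P) forces E = True.
  then (~E | ~M | ~P | ~Q) forces M = False.
Check each clause:
  (Q): Q holds.
  (~E | ~M | ~P | ~Q): ~M holds.
  (E | M | ~P | Q): E holds.
  (E | M | ~P): E holds.
  (E | M | P | ~Q): E holds.
  (~E | M | P): P holds.
  (M | P | Q): P holds.
  (E | ~P): E holds.
All clauses satisfied.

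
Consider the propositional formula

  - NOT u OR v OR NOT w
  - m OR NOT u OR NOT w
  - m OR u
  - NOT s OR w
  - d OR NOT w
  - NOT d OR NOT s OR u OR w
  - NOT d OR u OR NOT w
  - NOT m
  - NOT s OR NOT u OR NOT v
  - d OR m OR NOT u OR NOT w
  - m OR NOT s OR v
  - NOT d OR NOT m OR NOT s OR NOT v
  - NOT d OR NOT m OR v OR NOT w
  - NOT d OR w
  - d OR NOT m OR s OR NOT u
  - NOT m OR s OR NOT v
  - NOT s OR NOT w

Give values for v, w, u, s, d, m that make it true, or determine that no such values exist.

v: False; w: False; u: True; s: False; d: False; m: False

Unit clause (NOT m) forces m = False.
In (m OR u) only u is left, so u = True.
In (m OR NOT u OR NOT w) only NOT w is left, so w = False.
In (NOT s OR w) only NOT s is left, so s = False.
In (NOT d OR w) only NOT d is left, so d = False.
Set v = False.
All clauses satisfied.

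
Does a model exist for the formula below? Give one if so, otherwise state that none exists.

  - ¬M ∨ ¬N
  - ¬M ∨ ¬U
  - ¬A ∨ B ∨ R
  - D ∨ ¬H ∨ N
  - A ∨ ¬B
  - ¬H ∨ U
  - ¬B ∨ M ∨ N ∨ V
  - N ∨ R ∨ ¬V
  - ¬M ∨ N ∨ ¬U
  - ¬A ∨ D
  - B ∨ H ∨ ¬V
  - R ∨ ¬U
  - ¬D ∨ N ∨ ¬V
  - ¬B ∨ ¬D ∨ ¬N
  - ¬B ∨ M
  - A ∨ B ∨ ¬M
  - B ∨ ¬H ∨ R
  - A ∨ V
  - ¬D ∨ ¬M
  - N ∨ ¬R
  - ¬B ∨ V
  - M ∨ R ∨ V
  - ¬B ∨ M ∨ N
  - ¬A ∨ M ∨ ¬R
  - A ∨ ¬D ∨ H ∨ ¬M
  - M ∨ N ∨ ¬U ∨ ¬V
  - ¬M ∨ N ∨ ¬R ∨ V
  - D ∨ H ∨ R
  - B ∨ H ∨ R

D = False, U = True, H = True, A = False, N = True, B = False, M = False, V = True, R = True

Set D = False.
  then (¬A ∨ D) forces A = False.
  then (A ∨ V) forces V = True.
  then (A ∨ ¬B) forces B = False.
  then (B ∨ H ∨ ¬V) forces H = True.
  then (A ∨ B ∨ ¬M) forces M = False.
  then (B ∨ ¬H ∨ R) forces R = True.
  then (N ∨ ¬R) forces N = True.
  then (¬H ∨ U) forces U = True.
All clauses satisfied.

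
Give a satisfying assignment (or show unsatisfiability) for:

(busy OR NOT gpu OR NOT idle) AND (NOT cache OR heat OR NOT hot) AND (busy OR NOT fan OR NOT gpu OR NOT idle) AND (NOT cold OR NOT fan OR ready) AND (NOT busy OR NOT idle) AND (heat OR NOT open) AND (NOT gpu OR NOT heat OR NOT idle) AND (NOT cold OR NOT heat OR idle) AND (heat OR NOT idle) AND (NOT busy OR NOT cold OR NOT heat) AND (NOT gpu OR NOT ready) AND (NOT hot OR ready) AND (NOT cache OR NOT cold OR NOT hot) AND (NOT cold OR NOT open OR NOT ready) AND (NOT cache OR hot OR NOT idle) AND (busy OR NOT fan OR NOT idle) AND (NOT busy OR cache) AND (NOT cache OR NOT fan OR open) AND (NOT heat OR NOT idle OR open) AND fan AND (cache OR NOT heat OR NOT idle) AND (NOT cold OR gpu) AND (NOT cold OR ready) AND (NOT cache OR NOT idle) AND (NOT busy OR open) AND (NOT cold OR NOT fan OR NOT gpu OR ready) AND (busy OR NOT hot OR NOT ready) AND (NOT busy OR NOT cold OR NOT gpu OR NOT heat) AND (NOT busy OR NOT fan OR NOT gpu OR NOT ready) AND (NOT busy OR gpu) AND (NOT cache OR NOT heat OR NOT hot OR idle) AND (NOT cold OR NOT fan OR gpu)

cache: False, heat: True, busy: False, fan: True, gpu: False, open: True, cold: False, ready: False, idle: False, hot: False

Unit clause (fan) forces fan = True.
Set cache = False.
  then (NOT busy OR cache) forces busy = False.
  then (busy OR NOT fan OR NOT idle) forces idle = False.
Set heat = True.
  then (NOT cold OR NOT heat OR idle) forces cold = False.
Set gpu = False.
Set open = True.
Set ready = False.
  then (NOT hot OR ready) forces hot = False.
All clauses satisfied.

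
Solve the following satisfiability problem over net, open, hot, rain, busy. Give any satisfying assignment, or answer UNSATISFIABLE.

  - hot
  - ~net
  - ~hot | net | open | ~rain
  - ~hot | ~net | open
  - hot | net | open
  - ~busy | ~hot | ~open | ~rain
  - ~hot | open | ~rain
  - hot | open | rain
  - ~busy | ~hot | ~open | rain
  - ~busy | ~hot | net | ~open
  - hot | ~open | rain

Unit clause (hot) forces hot = True.
Unit clause (~net) forces net = False.
Set open = True.
  then (~busy | ~hot | net | ~open) forces busy = False.
Set rain = False.
All clauses satisfied.

net=F; open=T; hot=T; rain=F; busy=F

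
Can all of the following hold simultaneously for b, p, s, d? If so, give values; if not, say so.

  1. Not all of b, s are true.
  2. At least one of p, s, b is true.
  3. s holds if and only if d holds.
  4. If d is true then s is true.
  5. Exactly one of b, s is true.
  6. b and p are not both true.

b=F, p=T, s=T, d=T

  (1) {b, s}: 1/2 true — not all ✓
  (2) {p, s, b}: 2 true — at least one ✓
  (3) s=T, d=T — same ✓
  (4) d=T ⇒ s: T ✓
  (5) {b, s}: 1 true — exactly one ✓
  (6) b=F, p=T — not both ✓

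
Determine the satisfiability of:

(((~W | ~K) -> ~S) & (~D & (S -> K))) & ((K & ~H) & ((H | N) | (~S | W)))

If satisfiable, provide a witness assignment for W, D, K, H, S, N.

W = True; D = False; K = True; H = False; S = True; N = True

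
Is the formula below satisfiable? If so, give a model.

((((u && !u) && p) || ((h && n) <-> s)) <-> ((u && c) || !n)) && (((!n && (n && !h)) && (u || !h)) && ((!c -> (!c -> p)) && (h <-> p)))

Unsatisfiable — no assignment works.

Case n = True: the conjunct !n is False.
Case n = False: the conjunct n is False.
Both cases fail — unsatisfiable.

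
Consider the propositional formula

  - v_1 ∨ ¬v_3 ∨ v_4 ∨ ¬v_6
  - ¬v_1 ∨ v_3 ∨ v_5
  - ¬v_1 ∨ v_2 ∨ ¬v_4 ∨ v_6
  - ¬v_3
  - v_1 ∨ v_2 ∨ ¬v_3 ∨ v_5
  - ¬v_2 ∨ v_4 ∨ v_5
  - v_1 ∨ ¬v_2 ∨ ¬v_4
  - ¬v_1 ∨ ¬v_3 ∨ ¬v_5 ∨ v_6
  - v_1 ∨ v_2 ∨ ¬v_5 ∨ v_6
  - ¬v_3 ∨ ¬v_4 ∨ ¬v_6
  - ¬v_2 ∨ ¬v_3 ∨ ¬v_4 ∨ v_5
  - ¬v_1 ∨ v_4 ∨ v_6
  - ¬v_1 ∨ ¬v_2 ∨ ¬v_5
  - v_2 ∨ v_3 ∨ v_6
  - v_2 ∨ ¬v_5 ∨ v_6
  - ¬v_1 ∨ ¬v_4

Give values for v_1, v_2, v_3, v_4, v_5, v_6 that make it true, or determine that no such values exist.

Unit clause (¬v_3) forces v_3 = False.
Set v_1 = False.
Set v_2 = True.
  then (v_1 ∨ ¬v_2 ∨ ¬v_4) forces v_4 = False.
  then (¬v_2 ∨ v_4 ∨ v_5) forces v_5 = True.
Set v_6 = False.
All clauses satisfied.

v_1 = False; v_2 = True; v_3 = False; v_4 = False; v_5 = True; v_6 = False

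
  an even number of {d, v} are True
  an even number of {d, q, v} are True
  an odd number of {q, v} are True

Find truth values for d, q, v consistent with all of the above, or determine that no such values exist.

d=T, q=F, v=T

{d, v}: 2 true → even ✓
{d, q, v}: 2 true → even ✓
{q, v}: 1 true → odd ✓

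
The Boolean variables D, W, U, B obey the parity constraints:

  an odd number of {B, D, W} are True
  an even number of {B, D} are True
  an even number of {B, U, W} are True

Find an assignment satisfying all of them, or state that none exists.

D: True, W: True, U: False, B: True

{B, D, W}: 3 true → odd ✓
{B, D}: 2 true → even ✓
{B, U, W}: 2 true → even ✓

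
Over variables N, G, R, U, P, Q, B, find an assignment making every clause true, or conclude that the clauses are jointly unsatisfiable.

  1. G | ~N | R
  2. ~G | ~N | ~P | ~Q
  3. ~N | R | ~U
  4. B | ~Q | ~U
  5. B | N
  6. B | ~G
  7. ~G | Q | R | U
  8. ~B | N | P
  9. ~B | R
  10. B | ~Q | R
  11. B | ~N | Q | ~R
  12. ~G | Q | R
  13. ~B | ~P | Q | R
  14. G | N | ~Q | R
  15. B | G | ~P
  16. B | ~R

N = True; G = True; R = True; U = True; P = False; Q = False; B = True

Set N = True.
Set G = True.
  then (B | ~G) forces B = True.
  then (~B | R) forces R = True.
Set U = True.
Set P = False.
Set Q = False.
All clauses satisfied.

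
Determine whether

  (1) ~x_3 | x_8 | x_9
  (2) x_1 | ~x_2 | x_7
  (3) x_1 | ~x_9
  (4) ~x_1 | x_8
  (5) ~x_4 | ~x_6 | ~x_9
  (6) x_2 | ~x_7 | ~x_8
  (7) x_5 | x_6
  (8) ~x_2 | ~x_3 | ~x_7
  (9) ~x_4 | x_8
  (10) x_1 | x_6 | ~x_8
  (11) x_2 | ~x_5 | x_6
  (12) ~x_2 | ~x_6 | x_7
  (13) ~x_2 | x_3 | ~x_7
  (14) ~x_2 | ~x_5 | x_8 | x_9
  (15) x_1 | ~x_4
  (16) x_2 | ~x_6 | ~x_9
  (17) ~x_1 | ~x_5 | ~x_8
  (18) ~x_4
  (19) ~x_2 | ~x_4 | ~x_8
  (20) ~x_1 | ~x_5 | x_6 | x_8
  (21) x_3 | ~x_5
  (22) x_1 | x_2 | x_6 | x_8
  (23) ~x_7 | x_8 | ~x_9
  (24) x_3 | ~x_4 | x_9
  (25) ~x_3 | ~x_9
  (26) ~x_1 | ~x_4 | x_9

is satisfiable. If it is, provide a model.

x_1 = False, x_2 = False, x_3 = False, x_4 = False, x_5 = False, x_6 = True, x_7 = False, x_8 = False, x_9 = False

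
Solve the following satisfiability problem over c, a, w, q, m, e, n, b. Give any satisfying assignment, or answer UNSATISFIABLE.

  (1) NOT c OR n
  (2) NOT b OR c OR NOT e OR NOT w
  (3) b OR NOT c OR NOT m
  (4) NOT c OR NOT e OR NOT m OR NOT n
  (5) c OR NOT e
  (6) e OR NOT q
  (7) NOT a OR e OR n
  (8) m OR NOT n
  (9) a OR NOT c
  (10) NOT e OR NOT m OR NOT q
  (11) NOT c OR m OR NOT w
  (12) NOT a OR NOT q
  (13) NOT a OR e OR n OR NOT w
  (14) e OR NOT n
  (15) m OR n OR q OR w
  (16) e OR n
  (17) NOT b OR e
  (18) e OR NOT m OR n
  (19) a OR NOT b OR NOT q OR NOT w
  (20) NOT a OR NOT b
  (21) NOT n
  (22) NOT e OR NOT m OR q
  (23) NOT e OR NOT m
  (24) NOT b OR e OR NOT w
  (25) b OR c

The formula is unsatisfiable.

Case n = True:
  Clause (NOT n) is falsified — contradiction.
Case n = False:
  (NOT c OR n) forces c = False.
  (c OR NOT e) forces e = False.
  Clause (e OR n) is falsified — contradiction.
Both cases fail, so the formula is unsatisfiable.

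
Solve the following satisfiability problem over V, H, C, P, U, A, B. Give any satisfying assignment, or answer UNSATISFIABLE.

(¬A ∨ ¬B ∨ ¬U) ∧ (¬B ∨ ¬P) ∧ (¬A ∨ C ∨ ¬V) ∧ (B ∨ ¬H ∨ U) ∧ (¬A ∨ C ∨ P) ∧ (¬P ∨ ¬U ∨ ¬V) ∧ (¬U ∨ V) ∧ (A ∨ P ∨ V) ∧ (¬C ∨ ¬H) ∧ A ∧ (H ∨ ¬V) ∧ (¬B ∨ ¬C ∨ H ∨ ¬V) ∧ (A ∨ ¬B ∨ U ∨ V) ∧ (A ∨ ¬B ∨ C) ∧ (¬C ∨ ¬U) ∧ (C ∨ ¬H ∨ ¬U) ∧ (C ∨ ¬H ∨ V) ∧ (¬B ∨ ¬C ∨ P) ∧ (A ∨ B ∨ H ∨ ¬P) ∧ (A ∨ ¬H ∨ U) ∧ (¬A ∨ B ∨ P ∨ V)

Unit clause (A) forces A = True.
Try V = True:
  (¬A ∨ C ∨ ¬V) forces C = True.
  (¬C ∨ ¬H) forces H = False.
  clause (H ∨ ¬V) is falsified — backtrack.
So V = False.
  then (¬U ∨ V) forces U = False.
Set H = False.
Set C = False.
  then (¬A ∨ C ∨ P) forces P = True.
  then (¬B ∨ ¬P) forces B = False.
All clauses satisfied.

V = False; H = False; C = False; P = True; U = False; A = True; B = False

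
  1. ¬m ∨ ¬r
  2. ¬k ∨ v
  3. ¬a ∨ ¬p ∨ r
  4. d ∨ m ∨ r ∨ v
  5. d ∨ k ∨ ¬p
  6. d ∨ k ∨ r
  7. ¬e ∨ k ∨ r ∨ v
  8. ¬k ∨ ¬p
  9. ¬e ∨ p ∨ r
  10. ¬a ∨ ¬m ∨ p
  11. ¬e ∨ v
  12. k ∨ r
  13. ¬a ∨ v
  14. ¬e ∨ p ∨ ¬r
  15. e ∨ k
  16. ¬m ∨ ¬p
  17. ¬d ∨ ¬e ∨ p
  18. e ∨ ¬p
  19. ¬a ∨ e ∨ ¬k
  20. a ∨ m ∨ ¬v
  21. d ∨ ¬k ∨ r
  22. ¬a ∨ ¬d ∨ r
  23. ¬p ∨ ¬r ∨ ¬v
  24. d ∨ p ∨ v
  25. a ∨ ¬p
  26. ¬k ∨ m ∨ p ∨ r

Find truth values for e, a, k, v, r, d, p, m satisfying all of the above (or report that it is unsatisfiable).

Set e = False.
  then (e ∨ k) forces k = True.
  then (e ∨ ¬p) forces p = False.
  then (¬a ∨ e ∨ ¬k) forces a = False.
  then (¬k ∨ v) forces v = True.
  then (a ∨ m ∨ ¬v) forces m = True.
  then (¬m ∨ ¬r) forces r = False.
  then (d ∨ ¬k ∨ r) forces d = True.
All clauses satisfied.

e=F, a=F, k=T, v=T, r=F, d=T, p=F, m=T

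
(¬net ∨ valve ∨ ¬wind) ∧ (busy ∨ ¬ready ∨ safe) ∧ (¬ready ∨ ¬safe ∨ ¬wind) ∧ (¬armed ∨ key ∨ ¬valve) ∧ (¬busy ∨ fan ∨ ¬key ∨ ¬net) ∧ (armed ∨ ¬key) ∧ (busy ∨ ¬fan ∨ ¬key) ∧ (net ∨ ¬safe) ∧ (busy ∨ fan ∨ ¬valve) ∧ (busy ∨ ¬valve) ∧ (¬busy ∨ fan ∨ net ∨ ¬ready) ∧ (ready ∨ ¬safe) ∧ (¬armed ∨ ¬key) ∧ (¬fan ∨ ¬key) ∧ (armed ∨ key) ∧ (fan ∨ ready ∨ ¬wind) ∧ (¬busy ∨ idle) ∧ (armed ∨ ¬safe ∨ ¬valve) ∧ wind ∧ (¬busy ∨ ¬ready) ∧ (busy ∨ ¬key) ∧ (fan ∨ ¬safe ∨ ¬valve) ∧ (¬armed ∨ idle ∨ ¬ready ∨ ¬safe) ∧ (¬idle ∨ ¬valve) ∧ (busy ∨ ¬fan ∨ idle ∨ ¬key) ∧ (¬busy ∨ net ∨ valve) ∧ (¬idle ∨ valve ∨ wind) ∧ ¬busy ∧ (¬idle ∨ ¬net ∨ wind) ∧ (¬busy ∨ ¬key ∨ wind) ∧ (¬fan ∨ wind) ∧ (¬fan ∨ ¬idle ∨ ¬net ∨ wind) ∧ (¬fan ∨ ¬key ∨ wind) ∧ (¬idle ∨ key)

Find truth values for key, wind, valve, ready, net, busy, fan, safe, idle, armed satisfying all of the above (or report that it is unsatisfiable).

Unit clause (wind) forces wind = True.
Unit clause (¬busy) forces busy = False.
In (busy ∨ ¬valve) only ¬valve is left, so valve = False.
In (busy ∨ ¬key) only ¬key is left, so key = False.
In (¬idle ∨ key) only ¬idle is left, so idle = False.
In (¬net ∨ valve ∨ ¬wind) only ¬net is left, so net = False.
In (net ∨ ¬safe) only ¬safe is left, so safe = False.
In (armed ∨ key) only armed is left, so armed = True.
In (busy ∨ ¬ready ∨ safe) only ¬ready is left, so ready = False.
In (fan ∨ ready ∨ ¬wind) only fan is left, so fan = True.
All clauses satisfied.

key: False, wind: True, valve: False, ready: False, net: False, busy: False, fan: True, safe: False, idle: False, armed: True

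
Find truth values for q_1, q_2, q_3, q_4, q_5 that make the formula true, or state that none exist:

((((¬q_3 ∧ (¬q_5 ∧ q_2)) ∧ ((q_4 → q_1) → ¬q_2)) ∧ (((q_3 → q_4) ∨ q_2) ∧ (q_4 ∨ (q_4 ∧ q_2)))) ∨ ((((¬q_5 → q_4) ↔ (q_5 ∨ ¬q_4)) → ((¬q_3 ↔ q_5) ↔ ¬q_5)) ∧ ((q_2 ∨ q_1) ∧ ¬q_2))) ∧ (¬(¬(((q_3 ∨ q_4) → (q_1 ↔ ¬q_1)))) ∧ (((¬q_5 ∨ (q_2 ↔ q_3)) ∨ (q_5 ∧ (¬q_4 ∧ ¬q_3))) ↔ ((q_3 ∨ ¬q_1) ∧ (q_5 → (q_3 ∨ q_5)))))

The formula is unsatisfiable.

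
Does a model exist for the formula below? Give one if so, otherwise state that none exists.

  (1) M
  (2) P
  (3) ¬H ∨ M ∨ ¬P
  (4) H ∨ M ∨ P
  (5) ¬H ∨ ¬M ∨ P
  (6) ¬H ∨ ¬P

H=F; P=T; M=T

Unit clause (M) forces M = True.
Unit clause (P) forces P = True.
In (¬H ∨ ¬P) only ¬H is left, so H = False.
Check each clause:
  (M): M holds.
  (P): P holds.
  (¬H ∨ M ∨ ¬P): ¬H holds.
  (H ∨ M ∨ P): M holds.
  (¬H ∨ ¬M ∨ P): ¬H holds.
  (¬H ∨ ¬P): ¬H holds.
All clauses satisfied.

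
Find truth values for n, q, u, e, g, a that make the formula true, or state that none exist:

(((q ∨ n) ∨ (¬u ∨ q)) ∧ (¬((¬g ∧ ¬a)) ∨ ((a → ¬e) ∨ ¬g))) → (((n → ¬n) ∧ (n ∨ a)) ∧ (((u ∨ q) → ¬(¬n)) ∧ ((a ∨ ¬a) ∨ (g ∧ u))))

n=F; q=F; u=T; e=T; g=T; a=F

  (((q ∨ n) ∨ (¬u ∨ q)) ∧ (¬((¬g ∧ ¬a)) ∨ ((a → ¬e) ∨ ¬g))) → (((n → ¬n) ∧ (n ∨ a)) ∧ (((u ∨ q) → ¬(¬n)) ∧ ((a ∨ ¬a) ∨ (g ∧ u)))) = True
    ((q ∨ n) ∨ (¬u ∨ q)) ∧ (¬((¬g ∧ ¬a)) ∨ ((a → ¬e) ∨ ¬g)) = False
      (q ∨ n) ∨ (¬u ∨ q) = False
        q ∨ n = False
        ¬u ∨ q = False
          ¬u = False
      ¬((¬g ∧ ¬a)) ∨ ((a → ¬e) ∨ ¬g) = True
        ¬((¬g ∧ ¬a)) = True
          ¬g ∧ ¬a = False
            ¬g = False
            ¬a = True
        (a → ¬e) ∨ ¬g = True
          a → ¬e = True
            ¬e = False
          ¬g = False
    ((n → ¬n) ∧ (n ∨ a)) ∧ (((u ∨ q) → ¬(¬n)) ∧ ((a ∨ ¬a) ∨ (g ∧ u))) = False
      (n → ¬n) ∧ (n ∨ a) = False
        n → ¬n = True
          ¬n = True
        n ∨ a = False
      ((u ∨ q) → ¬(¬n)) ∧ ((a ∨ ¬a) ∨ (g ∧ u)) = False
        (u ∨ q) → ¬(¬n) = False
          u ∨ q = True
          ¬(¬n) = False
            ¬n = True
        (a ∨ ¬a) ∨ (g ∧ u) = True
          a ∨ ¬a = True
            ¬a = True
          g ∧ u = True
The formula evaluates to True.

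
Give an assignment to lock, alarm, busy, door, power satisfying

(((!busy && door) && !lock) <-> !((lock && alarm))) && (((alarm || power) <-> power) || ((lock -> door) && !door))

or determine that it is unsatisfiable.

lock = False, alarm = True, busy = False, door = True, power = True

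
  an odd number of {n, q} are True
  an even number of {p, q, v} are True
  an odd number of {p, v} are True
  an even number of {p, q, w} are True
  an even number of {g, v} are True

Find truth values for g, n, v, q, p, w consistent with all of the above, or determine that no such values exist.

g = False, n = False, v = False, q = True, p = True, w = False

{n, q}: 1 true → odd ✓
{p, q, v}: 2 true → even ✓
{p, v}: 1 true → odd ✓
{p, q, w}: 2 true → even ✓
{g, v}: 0 true → even ✓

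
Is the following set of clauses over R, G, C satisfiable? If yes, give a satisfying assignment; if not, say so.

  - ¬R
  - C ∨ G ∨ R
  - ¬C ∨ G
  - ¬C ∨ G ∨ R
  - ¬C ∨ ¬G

Unit clause (¬R) forces R = False.
Try G = False:
  (C ∨ G ∨ R) forces C = True.
  clause (¬C ∨ G) is falsified — backtrack.
So G = True.
  then (¬C ∨ ¬G) forces C = False.
Check each clause:
  (¬R): ¬R holds.
  (C ∨ G ∨ R): G holds.
  (¬C ∨ G): ¬C holds.
  (¬C ∨ G ∨ R): ¬C holds.
  (¬C ∨ ¬G): ¬C holds.
All clauses satisfied.

R: False, G: True, C: False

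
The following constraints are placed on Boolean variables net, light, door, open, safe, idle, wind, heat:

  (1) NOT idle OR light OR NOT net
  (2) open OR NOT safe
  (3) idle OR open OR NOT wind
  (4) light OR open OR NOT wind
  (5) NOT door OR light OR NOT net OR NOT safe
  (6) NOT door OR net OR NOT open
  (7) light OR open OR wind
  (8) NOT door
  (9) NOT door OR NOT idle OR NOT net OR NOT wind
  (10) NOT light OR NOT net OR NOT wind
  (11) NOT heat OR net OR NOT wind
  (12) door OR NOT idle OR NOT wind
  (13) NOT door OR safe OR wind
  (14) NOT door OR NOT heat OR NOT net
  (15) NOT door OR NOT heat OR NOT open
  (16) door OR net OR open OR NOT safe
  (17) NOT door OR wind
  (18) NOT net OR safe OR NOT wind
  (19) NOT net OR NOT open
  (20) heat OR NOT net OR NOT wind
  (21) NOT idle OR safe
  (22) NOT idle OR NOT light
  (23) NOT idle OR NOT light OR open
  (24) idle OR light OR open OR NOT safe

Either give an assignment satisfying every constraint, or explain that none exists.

net = False; light = False; door = False; open = True; safe = True; idle = True; wind = False; heat = False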